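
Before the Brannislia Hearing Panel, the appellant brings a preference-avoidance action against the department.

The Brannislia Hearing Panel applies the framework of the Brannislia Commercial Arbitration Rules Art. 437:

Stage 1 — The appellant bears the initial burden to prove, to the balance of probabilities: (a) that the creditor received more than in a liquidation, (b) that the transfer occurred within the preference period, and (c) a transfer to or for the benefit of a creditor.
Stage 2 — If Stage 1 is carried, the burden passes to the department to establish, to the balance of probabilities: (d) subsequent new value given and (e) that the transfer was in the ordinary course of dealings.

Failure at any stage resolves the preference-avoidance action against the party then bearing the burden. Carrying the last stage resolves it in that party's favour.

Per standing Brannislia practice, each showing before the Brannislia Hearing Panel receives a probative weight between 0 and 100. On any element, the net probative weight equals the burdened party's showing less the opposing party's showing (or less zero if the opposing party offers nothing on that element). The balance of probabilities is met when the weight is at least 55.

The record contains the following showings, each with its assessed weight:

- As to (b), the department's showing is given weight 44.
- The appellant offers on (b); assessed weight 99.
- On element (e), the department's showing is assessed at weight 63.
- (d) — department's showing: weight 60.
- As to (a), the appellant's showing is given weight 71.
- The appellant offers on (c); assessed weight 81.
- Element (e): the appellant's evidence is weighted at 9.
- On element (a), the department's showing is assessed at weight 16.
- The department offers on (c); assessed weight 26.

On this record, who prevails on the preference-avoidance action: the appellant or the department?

Stage 1 — burden on appellant; standard: the balance of probabilities (weight is at least 55).
    (a): 71 − 16 = 55 ≥ 55 [met]
    (b): 99 − 44 = 55 ≥ 55 [met]
    (c): 81 − 26 = 55 ≥ 55 [met]
  The appellant carries Stage 1; the department now bears the burden.
Stage 2 — burden on department; standard: the balance of probabilities (weight is at least 55).
    (d): 60 ≥ 55 [met]
    (e): 63 − 9 = 54 < 55 [not met]
  The department does not carry Stage 2.
The appellant prevails.

appellant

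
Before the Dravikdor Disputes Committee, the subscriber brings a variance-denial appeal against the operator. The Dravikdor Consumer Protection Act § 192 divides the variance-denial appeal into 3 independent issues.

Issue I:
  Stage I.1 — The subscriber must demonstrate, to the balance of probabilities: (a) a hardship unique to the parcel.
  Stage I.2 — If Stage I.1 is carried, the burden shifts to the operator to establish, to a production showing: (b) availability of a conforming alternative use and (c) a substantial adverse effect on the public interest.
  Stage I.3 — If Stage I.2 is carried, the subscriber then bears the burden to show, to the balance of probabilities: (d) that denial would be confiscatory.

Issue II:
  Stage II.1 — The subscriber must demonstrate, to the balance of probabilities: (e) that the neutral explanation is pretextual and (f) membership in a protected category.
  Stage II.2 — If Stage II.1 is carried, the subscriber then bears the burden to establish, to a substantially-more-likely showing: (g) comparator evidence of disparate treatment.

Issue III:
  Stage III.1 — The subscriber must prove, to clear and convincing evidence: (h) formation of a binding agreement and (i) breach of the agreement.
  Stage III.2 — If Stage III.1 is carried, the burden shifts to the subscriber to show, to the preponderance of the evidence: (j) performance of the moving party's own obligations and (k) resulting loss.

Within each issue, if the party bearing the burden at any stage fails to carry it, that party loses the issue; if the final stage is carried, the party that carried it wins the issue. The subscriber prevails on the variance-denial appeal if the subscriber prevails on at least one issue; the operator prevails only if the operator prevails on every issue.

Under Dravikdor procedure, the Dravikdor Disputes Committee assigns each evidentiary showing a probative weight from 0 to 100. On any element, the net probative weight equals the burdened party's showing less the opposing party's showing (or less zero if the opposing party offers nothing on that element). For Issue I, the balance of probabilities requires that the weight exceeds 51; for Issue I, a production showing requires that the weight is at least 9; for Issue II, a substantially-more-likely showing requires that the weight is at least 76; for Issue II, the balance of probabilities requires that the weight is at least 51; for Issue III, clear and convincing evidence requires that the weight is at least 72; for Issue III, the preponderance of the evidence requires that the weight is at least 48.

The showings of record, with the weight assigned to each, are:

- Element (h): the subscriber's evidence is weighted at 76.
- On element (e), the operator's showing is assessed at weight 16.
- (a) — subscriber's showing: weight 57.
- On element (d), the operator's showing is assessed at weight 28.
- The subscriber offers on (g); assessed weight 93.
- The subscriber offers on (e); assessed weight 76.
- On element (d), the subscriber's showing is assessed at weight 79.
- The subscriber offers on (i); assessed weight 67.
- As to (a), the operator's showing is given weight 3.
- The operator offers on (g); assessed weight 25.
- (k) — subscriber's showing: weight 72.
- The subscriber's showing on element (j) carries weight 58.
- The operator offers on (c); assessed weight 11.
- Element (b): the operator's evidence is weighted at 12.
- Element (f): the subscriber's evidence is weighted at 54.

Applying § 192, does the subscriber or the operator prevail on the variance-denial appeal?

— Issue I —
At Stage I.1 the subscriber must meet the balance of probabilities (weight exceeds 51): on (a) the weight is 57 less the opposing 3 gives net 54, > 51, so (a) meets the standard.
  All elements met. The burden passes to the operator.
At Stage I.2 the operator must meet a production showing (weight is at least 9): on (b) the weight is 12, which does reach 9, so (b) meets the standard; on (c) the weight is 11, ≥ 9, so (c) meets the standard.
  Stage I.2 carried; the burden shifts to the subscriber.
At Stage I.3 the subscriber must meet the balance of probabilities (weight exceeds 51): on (d) the weight is 79 less the opposing 28 gives net 51, which does not exceed 51, so (d) does not meet the standard.
  Stage I.3 not carried; the subscriber fails its burden.
The operator prevails on this issue.
— Issue II —
At Stage II.1 the subscriber must meet the balance of probabilities (weight is at least 51): on (e) the weight is 76 less the opposing 16 gives net 60, which does reach 51, so (e) meets the standard; on (f) the weight is 54, which does reach 51, so (f) meets the standard.
  Stage II.1 carried; the burden remains with the subscriber.
At Stage II.2 the subscriber must meet a substantially-more-likely showing (weight is at least 76): on (g) the weight is 93 less the opposing 25 gives net 68, which does not reach 76, so (g) does not meet the standard.
  The subscriber does not carry Stage II.2.
So the operator prevails on this issue.
— Issue III —
At Stage III.1 the subscriber must meet clear and convincing evidence (weight is at least 72): on (h) the weight is 76, ≥ 72, so (h) meets the standard; on (i) the weight is 67, < 72, so (i) does not meet the standard.
  Not every element is met, so the subscriber fails to carry Stage III.1.
The operator prevails on this issue.
Per-issue: Issue I → operator; Issue II → operator; Issue III → operator. The subscriber must prevail on at least one issue; overall, the operator prevails.

operator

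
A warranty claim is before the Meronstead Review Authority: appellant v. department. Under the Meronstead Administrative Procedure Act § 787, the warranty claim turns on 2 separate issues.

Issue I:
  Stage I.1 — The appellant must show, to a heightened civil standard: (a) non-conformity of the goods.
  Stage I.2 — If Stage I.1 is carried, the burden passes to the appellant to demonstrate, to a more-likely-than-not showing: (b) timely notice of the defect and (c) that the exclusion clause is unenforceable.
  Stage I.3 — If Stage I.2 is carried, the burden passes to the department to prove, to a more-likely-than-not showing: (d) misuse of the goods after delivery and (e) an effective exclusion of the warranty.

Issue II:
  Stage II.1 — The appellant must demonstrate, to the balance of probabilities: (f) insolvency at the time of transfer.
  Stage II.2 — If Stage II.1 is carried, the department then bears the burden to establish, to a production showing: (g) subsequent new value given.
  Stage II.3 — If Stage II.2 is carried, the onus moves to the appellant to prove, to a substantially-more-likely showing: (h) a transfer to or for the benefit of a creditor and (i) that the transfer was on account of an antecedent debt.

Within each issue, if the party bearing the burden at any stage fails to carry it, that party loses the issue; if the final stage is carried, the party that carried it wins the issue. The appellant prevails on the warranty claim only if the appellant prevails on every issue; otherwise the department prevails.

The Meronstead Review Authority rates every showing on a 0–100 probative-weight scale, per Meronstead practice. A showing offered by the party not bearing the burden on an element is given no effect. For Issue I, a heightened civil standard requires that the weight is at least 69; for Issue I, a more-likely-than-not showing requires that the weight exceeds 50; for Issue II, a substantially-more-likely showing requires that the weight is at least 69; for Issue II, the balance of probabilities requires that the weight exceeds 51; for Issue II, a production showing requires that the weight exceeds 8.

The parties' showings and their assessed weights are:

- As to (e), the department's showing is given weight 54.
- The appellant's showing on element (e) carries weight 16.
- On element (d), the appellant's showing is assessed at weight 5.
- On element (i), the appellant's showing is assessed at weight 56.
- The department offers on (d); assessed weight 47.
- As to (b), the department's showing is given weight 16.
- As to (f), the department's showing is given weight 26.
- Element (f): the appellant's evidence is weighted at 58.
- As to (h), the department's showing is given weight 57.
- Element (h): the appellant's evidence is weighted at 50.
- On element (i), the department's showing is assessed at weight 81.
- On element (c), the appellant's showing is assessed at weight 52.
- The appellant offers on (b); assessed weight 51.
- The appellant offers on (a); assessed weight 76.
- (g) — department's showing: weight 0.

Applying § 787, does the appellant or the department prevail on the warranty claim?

appellant

— Issue I —
At Stage I.1 the appellant must meet a heightened civil standard (weight is at least 69): on (a) the weight is 76, ≥ 69, so (a) meets the standard.
  Stage I.1 carried; the burden remains with the appellant.
At Stage I.2 the appellant must meet a more-likely-than-not showing (weight exceeds 50): on (b) the weight is 51 (the department's 16 is given no effect), which does exceed 50, so (b) meets the standard; on (c) the weight is 52, > 50, so (c) meets the standard.
  All elements met. The burden passes to the department.
At Stage I.3 the department must meet a more-likely-than-not showing (weight exceeds 50): on (d) the weight is 47 (the appellant's 5 is given no effect), which does not exceed 50, so (d) does not meet the standard; on (e) the weight is 54 (the appellant's 16 is given no effect), > 50, so (e) meets the standard.
  Not every element is met, so the department fails to carry Stage I.3.
The analysis ends at Stage I.3; the appellant prevails on this issue.
— Issue II —
Stage II.1 (appellant, the balance of probabilities, weight exceeds 51): (f) 58 (department's 26 disregarded) > 51 — meets.
  The appellant carries Stage II.1; the department now bears the burden.
Stage II.2 (department, a production showing, weight exceeds 8): (g) 0 ≤ 8 — fails.
  Stage II.2 not carried; the department fails its burden.
The analysis ends at Stage II.2; the appellant prevails on this issue.
Per-issue: Issue I → appellant; Issue II → appellant. The appellant must prevail on every issue; overall, the appellant prevails.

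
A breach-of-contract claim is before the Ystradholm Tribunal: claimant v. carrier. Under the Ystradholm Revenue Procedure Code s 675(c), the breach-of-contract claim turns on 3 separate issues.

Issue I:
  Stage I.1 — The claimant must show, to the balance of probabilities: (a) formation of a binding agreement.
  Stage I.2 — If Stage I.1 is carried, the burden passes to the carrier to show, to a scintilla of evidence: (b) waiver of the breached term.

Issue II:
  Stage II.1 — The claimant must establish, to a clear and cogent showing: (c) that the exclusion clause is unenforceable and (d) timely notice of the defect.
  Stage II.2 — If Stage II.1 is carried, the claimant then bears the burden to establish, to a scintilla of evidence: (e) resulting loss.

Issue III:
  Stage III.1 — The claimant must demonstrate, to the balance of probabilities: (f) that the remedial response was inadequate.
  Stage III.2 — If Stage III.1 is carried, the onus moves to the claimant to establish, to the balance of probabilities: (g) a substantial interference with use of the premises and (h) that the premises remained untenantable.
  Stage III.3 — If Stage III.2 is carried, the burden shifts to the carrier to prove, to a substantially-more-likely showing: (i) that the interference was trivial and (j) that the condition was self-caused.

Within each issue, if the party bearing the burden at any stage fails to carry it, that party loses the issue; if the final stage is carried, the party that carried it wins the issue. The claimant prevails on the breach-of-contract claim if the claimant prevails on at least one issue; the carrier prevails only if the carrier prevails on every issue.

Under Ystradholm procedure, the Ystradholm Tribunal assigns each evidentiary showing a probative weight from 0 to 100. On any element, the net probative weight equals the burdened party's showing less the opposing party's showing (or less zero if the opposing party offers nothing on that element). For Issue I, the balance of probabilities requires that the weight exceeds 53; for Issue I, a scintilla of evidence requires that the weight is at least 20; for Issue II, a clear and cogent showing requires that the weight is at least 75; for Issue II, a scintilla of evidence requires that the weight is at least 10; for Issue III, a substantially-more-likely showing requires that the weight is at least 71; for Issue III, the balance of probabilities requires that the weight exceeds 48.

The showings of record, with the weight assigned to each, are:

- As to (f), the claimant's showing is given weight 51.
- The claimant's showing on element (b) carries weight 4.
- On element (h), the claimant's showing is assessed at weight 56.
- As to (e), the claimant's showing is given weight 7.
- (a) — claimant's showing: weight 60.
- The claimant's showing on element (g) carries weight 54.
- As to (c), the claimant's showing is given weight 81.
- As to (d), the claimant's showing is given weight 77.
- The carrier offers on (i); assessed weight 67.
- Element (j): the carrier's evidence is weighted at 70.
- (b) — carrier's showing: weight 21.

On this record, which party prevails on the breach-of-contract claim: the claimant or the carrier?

claimant

— Issue I —
At Stage I.1 the claimant must meet the balance of probabilities (weight exceeds 53): on (a) the weight is 60, > 53, so (a) meets the standard.
  The claimant carries Stage I.1; the carrier now bears the burden.
At Stage I.2 the carrier must meet a scintilla of evidence (weight is at least 20): on (b) the weight is 21 less the opposing 4 gives net 17, < 20, so (b) does not meet the standard.
  The carrier does not carry Stage I.2.
The analysis ends at Stage I.2; the claimant prevails on this issue.
— Issue II —
Stage II.1 (claimant, a clear and cogent showing, weight is at least 75): (c) 81 ≥ 75 — meets; (d) 77 ≥ 75 — meets.
  All elements met. The claimant retains the burden for Stage II.2.
Stage II.2 (claimant, a scintilla of evidence, weight is at least 10): (e) 7 < 10 — fails.
  Not every element is met, so the claimant fails to carry Stage II.2.
So the carrier prevails on this issue.
— Issue III —
Stage III.1 — burden on claimant; standard: the balance of probabilities (weight exceeds 48).
    (f): 51 > 48 [met]
  Stage III.1 is satisfied; the claimant continues to bear the burden.
Stage III.2 — burden on claimant; standard: the balance of probabilities (weight exceeds 48).
    (g): 54 > 48 [met]
    (h): 56 > 48 [met]
  Stage III.2 carried; the burden shifts to the carrier.
Stage III.3 — burden on carrier; standard: a substantially-more-likely showing (weight is at least 71).
    (i): 67 < 71 [not met]
    (j): 70 < 71 [not met]
  Not every element is met, so the carrier fails to carry Stage III.3.
So the claimant prevails on this issue.
Per-issue: Issue I → claimant; Issue II → carrier; Issue III → claimant. The claimant must prevail on at least one issue; overall, the claimant prevails.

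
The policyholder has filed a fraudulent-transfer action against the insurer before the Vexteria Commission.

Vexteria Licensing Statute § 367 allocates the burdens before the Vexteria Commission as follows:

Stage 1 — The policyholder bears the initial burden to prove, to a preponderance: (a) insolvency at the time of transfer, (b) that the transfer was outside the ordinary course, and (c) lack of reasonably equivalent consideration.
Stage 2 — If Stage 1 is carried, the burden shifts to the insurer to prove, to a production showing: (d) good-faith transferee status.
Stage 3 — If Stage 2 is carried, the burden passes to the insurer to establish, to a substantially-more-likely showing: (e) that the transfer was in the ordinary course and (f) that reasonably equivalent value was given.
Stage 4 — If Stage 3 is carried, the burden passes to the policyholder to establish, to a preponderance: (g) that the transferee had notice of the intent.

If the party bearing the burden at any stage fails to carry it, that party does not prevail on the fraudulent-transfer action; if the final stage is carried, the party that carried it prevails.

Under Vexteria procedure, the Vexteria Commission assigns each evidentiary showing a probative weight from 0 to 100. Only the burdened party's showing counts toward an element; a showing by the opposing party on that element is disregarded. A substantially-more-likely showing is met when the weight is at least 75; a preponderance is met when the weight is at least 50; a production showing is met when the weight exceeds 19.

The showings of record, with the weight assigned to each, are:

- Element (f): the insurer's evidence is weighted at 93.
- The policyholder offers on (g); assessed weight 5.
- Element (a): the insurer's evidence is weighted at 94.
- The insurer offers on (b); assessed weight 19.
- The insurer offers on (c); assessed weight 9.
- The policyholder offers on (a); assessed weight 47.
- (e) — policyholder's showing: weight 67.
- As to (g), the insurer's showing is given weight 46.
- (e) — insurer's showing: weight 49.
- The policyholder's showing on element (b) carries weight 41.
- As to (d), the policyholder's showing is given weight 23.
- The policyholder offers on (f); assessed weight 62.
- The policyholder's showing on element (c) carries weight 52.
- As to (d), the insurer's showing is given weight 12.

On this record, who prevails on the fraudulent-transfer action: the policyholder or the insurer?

At Stage 1 the policyholder must meet a preponderance (weight is at least 50): on (a) the weight is 47 (the insurer's 94 is given no effect), < 50, so (a) does not meet the standard; on (b) the weight is 41 (the insurer's 19 is given no effect), which does not reach 50, so (b) does not meet the standard; on (c) the weight is 52 (the insurer's 9 is given no effect), ≥ 50, so (c) meets the standard.
  Stage 1 not carried; the policyholder fails its burden.
The analysis ends at Stage 1; the insurer prevails.

insurer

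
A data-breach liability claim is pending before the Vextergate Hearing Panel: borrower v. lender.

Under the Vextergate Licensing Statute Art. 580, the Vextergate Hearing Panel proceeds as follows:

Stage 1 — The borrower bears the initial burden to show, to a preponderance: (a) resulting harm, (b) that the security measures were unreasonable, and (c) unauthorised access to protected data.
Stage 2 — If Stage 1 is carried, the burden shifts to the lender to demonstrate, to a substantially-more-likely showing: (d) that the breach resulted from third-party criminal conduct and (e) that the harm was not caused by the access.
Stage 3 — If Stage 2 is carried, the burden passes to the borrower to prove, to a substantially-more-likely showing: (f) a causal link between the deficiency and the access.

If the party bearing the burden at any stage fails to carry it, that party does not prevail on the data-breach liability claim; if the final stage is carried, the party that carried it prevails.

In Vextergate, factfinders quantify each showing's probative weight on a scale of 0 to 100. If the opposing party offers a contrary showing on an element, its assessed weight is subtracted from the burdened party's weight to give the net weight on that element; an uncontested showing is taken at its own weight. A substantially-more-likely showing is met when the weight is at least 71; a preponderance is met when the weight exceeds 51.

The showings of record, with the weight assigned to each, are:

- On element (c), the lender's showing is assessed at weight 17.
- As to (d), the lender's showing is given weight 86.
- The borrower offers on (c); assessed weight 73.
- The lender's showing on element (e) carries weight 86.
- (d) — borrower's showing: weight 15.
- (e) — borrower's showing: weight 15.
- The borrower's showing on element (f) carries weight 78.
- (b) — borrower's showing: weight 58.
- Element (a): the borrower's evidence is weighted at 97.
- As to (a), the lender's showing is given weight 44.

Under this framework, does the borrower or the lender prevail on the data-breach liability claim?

borrower

Stage 1 (borrower, a preponderance, weight exceeds 51): (a) net 97−44=53 > 51 — meets; (b) 58 > 51 — meets; (c) net 73−17=56 > 51 — meets.
  Stage 1 is satisfied; the onus moves to the lender.
Stage 2 (lender, a substantially-more-likely showing, weight is at least 71): (d) net 86−15=71 ≥ 71 — meets; (e) net 86−15=71 ≥ 71 — meets.
  Stage 2 is satisfied; the onus moves to the borrower.
Stage 3 (borrower, a substantially-more-likely showing, weight is at least 71): (f) 78 ≥ 71 — meets.
  The borrower carries the last stage.
All stages carried — the borrower prevails.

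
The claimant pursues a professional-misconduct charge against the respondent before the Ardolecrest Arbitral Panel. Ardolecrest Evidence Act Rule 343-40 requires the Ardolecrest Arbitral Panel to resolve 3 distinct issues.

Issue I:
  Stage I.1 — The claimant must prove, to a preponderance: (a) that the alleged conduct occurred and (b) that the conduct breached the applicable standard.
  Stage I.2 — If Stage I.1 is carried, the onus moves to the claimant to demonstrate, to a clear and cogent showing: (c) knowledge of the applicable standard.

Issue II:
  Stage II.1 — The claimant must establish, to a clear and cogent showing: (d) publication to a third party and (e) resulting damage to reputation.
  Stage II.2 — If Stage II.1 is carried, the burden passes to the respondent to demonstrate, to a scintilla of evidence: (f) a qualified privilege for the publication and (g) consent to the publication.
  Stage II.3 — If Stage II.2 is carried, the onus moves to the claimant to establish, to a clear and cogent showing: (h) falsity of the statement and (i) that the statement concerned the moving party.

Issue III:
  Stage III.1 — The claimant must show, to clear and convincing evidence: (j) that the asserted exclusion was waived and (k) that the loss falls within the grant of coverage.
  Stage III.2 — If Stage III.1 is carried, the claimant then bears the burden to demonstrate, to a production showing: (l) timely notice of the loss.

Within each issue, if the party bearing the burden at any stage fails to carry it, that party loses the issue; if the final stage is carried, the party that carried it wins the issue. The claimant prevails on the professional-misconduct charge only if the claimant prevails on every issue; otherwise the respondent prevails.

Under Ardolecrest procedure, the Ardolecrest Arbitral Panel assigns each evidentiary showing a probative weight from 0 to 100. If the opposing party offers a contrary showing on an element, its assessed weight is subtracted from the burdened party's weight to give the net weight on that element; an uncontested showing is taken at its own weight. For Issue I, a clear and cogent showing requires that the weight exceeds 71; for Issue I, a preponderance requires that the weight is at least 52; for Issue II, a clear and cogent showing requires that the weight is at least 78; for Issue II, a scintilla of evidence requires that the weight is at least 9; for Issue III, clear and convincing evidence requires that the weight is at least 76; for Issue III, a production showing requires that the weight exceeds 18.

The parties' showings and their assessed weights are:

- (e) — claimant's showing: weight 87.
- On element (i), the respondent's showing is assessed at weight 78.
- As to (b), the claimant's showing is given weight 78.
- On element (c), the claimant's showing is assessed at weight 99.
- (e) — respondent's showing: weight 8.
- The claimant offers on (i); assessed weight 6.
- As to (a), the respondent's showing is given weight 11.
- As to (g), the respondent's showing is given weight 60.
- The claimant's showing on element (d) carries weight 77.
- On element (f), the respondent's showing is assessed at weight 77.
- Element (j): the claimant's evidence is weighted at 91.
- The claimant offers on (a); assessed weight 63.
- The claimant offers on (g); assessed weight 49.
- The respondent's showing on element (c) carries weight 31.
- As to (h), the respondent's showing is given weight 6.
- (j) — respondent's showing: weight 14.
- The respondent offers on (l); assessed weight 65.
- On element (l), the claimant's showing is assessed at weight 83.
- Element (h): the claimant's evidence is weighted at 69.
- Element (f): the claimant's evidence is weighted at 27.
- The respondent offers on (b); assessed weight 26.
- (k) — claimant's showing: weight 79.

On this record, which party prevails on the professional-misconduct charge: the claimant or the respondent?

— Issue I —
Stage I.1 (claimant, a preponderance, weight is at least 52): (a) net 63−11=52 ≥ 52 — meets; (b) net 78−26=52 ≥ 52 — meets.
  Stage I.1 carried; the burden remains with the claimant.
Stage I.2 (claimant, a clear and cogent showing, weight exceeds 71): (c) net 99−31=68 ≤ 71 — fails.
  Stage I.2 not carried; the claimant fails its burden.
The analysis ends at Stage I.2; the respondent prevails on this issue.
— Issue II —
At Stage II.1 the claimant must meet a clear and cogent showing (weight is at least 78): on (d) the weight is 77, < 78, so (d) does not meet the standard; on (e) the weight is 87 less the opposing 8 gives net 79, which does reach 78, so (e) meets the standard.
  The claimant does not carry Stage II.1.
The respondent prevails on this issue.
— Issue III —
Stage III.1 — burden on claimant; standard: clear and convincing evidence (weight is at least 76).
    (j): 91 − 14 = 77 ≥ 76 [met]
    (k): 79 ≥ 76 [met]
  Stage III.1 carried; the burden remains with the claimant.
Stage III.2 — burden on claimant; standard: a production showing (weight exceeds 18).
    (l): 83 − 65 = 18 ≤ 18 [not met]
  Stage III.2 not carried; the claimant fails its burden.
The analysis ends at Stage III.2; the respondent prevails on this issue.
Per-issue: Issue I → respondent; Issue II → respondent; Issue III → respondent. The claimant must prevail on every issue; overall, the respondent prevails.

respondent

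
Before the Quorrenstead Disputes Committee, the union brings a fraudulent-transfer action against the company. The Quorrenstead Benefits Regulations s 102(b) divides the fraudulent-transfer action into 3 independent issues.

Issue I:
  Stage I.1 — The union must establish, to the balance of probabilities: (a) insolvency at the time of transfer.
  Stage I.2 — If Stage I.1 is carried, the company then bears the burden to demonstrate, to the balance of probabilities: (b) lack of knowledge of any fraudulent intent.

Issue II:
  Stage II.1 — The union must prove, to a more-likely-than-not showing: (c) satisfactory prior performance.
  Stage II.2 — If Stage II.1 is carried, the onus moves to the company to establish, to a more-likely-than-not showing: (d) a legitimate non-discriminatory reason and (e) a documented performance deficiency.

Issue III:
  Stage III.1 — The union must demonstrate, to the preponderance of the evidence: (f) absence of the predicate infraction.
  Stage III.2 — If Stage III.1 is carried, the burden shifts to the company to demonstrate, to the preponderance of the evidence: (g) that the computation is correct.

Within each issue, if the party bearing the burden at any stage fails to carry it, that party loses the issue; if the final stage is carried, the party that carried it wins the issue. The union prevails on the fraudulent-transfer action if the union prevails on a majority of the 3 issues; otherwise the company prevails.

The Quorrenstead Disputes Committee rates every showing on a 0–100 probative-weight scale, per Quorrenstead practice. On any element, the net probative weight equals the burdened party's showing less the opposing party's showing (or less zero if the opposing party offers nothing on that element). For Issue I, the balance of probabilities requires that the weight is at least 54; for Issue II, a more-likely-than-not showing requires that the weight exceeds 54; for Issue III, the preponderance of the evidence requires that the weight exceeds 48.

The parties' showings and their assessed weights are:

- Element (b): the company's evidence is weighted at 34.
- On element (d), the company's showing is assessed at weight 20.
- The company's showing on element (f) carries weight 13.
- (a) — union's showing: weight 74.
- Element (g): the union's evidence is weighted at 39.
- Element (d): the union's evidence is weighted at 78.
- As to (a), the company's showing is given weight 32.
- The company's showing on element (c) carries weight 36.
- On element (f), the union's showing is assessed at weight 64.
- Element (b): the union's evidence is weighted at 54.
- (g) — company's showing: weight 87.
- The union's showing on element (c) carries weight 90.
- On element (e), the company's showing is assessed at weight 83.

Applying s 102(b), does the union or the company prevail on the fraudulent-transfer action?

— Issue I —
Stage I.1 — burden on union; standard: the balance of probabilities (weight is at least 54).
    (a): 74 − 32 = 42 < 54 [not met]
  The union does not carry Stage I.1.
The company prevails on this issue.
— Issue II —
Stage II.1 — burden on union; standard: a more-likely-than-not showing (weight exceeds 54).
    (c): 90 − 36 = 54 ≤ 54 [not met]
  Stage II.1 not carried; the union fails its burden.
The company prevails on this issue.
— Issue III —
Stage III.1 (union, the preponderance of the evidence, weight exceeds 48): (f) net 64−13=51 > 48 — meets.
  The union carries Stage III.1; the company now bears the burden.
Stage III.2 (company, the preponderance of the evidence, weight exceeds 48): (g) net 87−39=48 ≤ 48 — fails.
  The company does not carry Stage III.2.
The analysis ends at Stage III.2; the union prevails on this issue.
Per-issue: Issue I → company; Issue II → company; Issue III → union. The union must prevail on a majority of issues; overall, the company prevails.

company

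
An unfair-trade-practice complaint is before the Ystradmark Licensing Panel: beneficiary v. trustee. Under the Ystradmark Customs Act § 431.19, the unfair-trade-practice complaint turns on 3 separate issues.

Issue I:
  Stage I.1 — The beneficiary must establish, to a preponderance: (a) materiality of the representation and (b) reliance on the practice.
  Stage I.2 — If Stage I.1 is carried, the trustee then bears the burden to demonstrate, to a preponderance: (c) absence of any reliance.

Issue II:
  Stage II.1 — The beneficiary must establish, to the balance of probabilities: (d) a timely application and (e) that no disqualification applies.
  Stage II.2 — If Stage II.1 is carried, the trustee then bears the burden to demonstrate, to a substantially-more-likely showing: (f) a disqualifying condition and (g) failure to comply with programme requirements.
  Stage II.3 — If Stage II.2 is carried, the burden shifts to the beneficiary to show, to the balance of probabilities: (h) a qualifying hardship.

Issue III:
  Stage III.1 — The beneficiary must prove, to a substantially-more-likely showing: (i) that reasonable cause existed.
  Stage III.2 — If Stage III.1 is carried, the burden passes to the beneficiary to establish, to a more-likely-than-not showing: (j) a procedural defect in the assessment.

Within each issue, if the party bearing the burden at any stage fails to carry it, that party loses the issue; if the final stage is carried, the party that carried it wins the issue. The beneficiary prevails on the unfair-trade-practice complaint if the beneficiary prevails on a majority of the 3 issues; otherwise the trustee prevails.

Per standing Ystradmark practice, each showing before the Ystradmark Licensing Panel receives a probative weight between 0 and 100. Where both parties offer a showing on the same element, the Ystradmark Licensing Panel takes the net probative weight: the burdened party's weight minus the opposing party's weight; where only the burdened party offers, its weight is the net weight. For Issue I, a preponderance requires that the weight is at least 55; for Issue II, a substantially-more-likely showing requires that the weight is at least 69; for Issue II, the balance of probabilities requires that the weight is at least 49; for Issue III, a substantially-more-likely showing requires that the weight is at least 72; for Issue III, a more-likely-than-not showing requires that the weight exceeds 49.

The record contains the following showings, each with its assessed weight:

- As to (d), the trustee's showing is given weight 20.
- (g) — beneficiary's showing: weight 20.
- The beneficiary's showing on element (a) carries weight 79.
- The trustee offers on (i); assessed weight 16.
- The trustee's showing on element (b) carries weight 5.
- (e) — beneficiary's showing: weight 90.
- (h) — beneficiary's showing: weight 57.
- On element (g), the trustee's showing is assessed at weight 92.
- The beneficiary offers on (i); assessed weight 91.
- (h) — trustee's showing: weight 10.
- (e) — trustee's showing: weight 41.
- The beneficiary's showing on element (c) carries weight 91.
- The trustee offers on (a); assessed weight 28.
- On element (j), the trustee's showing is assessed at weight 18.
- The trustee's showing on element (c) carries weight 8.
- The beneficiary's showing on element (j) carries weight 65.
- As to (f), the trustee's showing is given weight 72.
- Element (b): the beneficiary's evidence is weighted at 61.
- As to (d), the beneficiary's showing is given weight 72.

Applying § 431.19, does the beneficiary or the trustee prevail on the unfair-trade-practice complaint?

— Issue I —
Stage I.1 (beneficiary, a preponderance, weight is at least 55): (a) net 79−28=51 < 55 — fails; (b) net 61−5=56 ≥ 55 — meets.
  Not every element is met, so the beneficiary fails to carry Stage I.1.
The trustee prevails on this issue.
— Issue II —
Stage II.1 (beneficiary, the balance of probabilities, weight is at least 49): (d) net 72−20=52 ≥ 49 — meets; (e) net 90−41=49 ≥ 49 — meets.
  All elements met. The burden passes to the trustee.
Stage II.2 (trustee, a substantially-more-likely showing, weight is at least 69): (f) 72 ≥ 69 — meets; (g) net 92−20=72 ≥ 69 — meets.
  Stage II.2 carried; the burden shifts to the beneficiary.
Stage II.3 (beneficiary, the balance of probabilities, weight is at least 49): (h) net 57−10=47 < 49 — fails.
  Stage II.3 not carried; the beneficiary fails its burden.
So the trustee prevails on this issue.
— Issue III —
Stage III.1 — burden on beneficiary; standard: a substantially-more-likely showing (weight is at least 72).
    (i): 91 − 16 = 75 ≥ 72 [met]
  All elements met. The beneficiary retains the burden for Stage III.2.
Stage III.2 — burden on beneficiary; standard: a more-likely-than-not showing (weight exceeds 49).
    (j): 65 − 18 = 47 ≤ 49 [not met]
  Not every element is met, so the beneficiary fails to carry Stage III.2.
The analysis ends at Stage III.2; the trustee prevails on this issue.
Per-issue: Issue I → trustee; Issue II → trustee; Issue III → trustee. The beneficiary must prevail on a majority of issues; overall, the trustee prevails.

trustee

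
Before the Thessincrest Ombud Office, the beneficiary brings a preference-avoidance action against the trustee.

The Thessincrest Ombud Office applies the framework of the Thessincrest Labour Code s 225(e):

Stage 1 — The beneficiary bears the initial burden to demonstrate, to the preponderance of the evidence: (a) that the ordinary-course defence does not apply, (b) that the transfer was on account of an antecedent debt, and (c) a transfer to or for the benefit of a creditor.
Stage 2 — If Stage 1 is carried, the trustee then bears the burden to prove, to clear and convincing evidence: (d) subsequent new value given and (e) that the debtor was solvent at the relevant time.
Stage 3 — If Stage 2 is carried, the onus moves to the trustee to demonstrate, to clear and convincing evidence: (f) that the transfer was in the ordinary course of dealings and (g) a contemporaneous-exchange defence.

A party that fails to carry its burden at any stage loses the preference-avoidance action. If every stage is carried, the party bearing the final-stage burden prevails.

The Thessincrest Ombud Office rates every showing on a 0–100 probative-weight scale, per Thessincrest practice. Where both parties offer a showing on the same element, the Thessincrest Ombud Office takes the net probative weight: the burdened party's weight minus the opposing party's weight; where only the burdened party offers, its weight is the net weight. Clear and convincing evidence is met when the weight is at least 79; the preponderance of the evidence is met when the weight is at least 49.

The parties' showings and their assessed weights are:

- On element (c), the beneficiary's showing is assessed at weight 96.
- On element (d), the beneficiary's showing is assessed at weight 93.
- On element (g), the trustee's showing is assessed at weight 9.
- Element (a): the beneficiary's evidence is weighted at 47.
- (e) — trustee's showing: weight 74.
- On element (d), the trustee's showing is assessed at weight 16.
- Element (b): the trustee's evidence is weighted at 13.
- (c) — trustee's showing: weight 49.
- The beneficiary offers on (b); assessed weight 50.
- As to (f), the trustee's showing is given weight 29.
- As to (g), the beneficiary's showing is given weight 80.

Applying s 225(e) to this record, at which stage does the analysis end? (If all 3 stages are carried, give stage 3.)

Stage 1 (beneficiary, the preponderance of the evidence, weight is at least 49): (a) 47 < 49 — fails; (b) net 50−13=37 < 49 — fails; (c) net 96−49=47 < 49 — fails.
  Stage 1 not carried; the beneficiary fails its burden.
So the trustee prevails.

stage 1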